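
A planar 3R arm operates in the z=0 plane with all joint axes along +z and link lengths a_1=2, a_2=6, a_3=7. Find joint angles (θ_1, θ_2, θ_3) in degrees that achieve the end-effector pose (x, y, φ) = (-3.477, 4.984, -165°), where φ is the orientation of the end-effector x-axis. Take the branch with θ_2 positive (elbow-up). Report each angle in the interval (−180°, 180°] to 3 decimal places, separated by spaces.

30.002 45.003 119.996

wrist centre = target − a_3·(cos φ, sin φ) = (3.2845, 6.7957)
cos θ_2 = (56.9698−2²−6²)/(2·2·6) = 0.7071; θ_2 = 45.0026° (elbow-up)
β = atan2(6.7957,3.2845) = 64.2048°; ψ = atan2(4.2428,6.2425) = 34.2029°
θ_1 = β − ψ = 30.0019°
θ_3 = φ − θ_1 − θ_2 = 119.9955° (wrapped to (-180°,180°])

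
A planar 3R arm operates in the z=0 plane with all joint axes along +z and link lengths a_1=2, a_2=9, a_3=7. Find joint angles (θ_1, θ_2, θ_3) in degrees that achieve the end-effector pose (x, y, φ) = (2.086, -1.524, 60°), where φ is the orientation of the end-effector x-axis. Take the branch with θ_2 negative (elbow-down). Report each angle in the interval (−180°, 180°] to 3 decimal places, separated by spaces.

wrist centre = target − a_3·(cos φ, sin φ) = (-1.4140, -7.5862)
cos θ_2 = (59.5495−2²−9²)/(2·2·9) = -0.7070; θ_2 = -134.9880° (elbow-down)
β = atan2(-7.5862,-1.4140) = -100.5583°; ψ = atan2(-6.3653,-4.3626) = -124.4259°
θ_1 = β − ψ = 23.8676°
θ_3 = φ − θ_1 − θ_2 = 171.1204° (wrapped to (-180°,180°])

23.868 -134.988 171.120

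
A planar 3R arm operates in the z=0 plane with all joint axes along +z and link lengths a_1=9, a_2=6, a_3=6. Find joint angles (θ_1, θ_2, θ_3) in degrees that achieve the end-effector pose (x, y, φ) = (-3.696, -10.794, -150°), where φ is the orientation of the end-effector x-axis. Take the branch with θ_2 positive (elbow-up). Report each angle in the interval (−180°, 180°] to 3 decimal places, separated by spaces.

-119.999 120.002 -150.003

wrist centre = target − a_3·(cos φ, sin φ) = (1.5002, -7.7940)
cos θ_2 = (62.9969−9²−6²)/(2·9·6) = -0.5000; θ_2 = 120.0019° (elbow-up)
β = atan2(-7.7940,1.5002) = -79.1052°; ψ = atan2(5.1961,5.9998) = 40.8937°
θ_1 = β − ψ = -119.9989°
θ_3 = φ − θ_1 − θ_2 = -150.0030° (wrapped to (-180°,180°])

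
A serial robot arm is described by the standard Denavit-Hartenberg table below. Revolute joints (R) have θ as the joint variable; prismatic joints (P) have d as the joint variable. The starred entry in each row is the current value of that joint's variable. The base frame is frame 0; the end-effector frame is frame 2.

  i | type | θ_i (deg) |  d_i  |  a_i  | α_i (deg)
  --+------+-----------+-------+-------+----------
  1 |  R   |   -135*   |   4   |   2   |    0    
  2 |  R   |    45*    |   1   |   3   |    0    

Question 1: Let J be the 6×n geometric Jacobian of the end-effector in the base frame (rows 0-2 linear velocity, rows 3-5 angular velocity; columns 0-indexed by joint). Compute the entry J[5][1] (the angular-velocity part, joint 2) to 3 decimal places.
1.000

axis z_1 = (0.0000,0.0000,1.0000); lever o_n−o_1 = (0.0000,-3.0000,1.0000)
cross product → J_v[:, 1] = (3.0000,0.0000,-0.0000)
J_ω[:, 1] = z_1
entry J[5][1] = 1.0000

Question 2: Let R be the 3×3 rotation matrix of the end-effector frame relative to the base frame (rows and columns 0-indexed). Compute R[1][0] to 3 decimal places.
End-effector x-axis (col 0 of R) = (0.0000,-1.0000,0.0000)
R[1][0] = -1.0000

-1.000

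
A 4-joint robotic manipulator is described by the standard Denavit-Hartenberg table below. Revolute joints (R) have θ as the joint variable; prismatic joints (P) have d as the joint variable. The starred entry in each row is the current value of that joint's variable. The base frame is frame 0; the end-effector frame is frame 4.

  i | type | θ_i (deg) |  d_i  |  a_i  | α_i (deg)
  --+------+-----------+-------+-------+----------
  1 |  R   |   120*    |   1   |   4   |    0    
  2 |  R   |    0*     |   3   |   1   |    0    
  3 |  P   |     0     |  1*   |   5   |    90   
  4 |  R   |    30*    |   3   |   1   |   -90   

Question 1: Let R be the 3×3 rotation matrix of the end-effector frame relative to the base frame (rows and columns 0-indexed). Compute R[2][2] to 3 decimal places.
0.866

End-effector z-axis (col 2 of R) = (0.2500,-0.4330,0.8660)
R[2][2] = 0.8660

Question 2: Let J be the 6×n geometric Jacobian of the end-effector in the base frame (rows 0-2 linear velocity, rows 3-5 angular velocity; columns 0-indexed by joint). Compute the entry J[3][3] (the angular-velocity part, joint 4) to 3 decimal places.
0.866

axis z_3 = (0.8660,0.5000,0.0000); lever o_n−o_3 = (2.1651,2.2500,0.5000)
cross product → J_v[:, 3] = (0.2500,-0.4330,0.8660)
J_ω[:, 3] = z_3
entry J[3][3] = 0.8660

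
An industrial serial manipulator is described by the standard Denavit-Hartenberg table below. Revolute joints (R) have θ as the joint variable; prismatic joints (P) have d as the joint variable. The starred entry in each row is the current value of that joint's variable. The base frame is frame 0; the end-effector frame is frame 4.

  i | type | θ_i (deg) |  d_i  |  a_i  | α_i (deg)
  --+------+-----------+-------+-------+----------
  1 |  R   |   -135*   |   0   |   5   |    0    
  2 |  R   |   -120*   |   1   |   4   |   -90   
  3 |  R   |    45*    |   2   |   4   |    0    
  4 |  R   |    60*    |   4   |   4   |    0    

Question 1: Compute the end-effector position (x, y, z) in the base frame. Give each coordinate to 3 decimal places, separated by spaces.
-10.830 0.507 -5.692

after link 1: o_1 = (-3.5355, -3.5355, 0.0000)
after link 2: o_2 = (-4.5708, 0.3282, 1.0000)
after link 3: o_3 = (-7.2347, 2.5426, -1.8284)
after link 4: o_4 = (-10.8305, 0.5073, -5.6921)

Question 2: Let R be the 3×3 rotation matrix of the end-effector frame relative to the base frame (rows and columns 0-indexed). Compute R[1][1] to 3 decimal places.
End-effector y-axis (col 1 of R) = (0.2500,-0.9330,0.2588)
R[1][1] = -0.9330

-0.933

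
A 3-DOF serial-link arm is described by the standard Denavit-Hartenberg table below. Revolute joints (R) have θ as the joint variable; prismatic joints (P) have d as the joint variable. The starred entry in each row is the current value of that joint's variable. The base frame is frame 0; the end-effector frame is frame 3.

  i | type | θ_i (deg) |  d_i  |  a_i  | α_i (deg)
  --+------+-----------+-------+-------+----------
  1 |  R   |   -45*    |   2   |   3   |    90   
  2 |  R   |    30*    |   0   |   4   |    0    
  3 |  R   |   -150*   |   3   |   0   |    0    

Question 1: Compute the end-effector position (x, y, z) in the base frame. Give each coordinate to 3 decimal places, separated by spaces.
after link 1: o_1 = (2.1213, -2.1213, 2.0000)
after link 2: o_2 = (4.5708, -4.5708, 4.0000)
after link 3: o_3 = (2.4495, -6.6921, 4.0000)

2.449 -6.692 4.000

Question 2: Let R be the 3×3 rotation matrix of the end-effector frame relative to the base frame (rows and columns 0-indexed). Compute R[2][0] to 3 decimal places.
-0.866

End-effector x-axis (col 0 of R) = (-0.3536,0.3536,-0.8660)
R[2][0] = -0.8660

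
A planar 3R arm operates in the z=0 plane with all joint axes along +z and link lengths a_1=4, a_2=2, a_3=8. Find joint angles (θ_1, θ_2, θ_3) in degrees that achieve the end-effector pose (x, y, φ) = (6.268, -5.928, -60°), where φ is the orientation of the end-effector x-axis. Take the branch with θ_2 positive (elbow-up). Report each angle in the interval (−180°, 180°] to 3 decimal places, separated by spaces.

0.002 149.995 150.003

wrist centre = target − a_3·(cos φ, sin φ) = (2.2680, 1.0002)
cos θ_2 = (6.1442−4²−2²)/(2·4·2) = -0.8660; θ_2 = 149.9954° (elbow-up)
β = atan2(1.0002,2.2680) = 23.7978°; ψ = atan2(1.0001,2.2680) = 23.7962°
θ_1 = β − ψ = 0.0017°
θ_3 = φ − θ_1 − θ_2 = 150.0029° (wrapped to (-180°,180°])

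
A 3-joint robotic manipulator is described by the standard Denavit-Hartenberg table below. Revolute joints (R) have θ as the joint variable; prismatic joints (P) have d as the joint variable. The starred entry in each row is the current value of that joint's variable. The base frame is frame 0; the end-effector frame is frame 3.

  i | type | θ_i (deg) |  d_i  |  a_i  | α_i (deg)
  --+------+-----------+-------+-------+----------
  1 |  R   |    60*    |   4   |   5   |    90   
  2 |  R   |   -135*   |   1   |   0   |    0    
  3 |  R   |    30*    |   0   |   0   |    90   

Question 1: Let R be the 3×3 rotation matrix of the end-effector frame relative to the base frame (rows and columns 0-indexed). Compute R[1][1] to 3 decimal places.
End-effector y-axis (col 1 of R) = (0.8660,-0.5000,0.0000)
R[1][1] = -0.5000

-0.500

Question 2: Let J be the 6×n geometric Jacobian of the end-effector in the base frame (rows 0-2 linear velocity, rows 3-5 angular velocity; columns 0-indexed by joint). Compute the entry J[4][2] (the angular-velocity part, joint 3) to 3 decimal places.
-0.500

axis z_2 = (0.8660,-0.5000,0.0000); lever o_n−o_2 = (0.0000,0.0000,0.0000)
cross product → J_v[:, 2] = (-0.0000,0.0000,0.0000)
J_ω[:, 2] = z_2
entry J[4][2] = -0.5000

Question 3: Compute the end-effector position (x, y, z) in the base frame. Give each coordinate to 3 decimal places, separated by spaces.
after link 1: o_1 = (2.5000, 4.3301, 4.0000)
after link 2: o_2 = (3.3660, 3.8301, 4.0000)
after link 3: o_3 = (3.3660, 3.8301, 4.0000)

3.366 3.830 4.000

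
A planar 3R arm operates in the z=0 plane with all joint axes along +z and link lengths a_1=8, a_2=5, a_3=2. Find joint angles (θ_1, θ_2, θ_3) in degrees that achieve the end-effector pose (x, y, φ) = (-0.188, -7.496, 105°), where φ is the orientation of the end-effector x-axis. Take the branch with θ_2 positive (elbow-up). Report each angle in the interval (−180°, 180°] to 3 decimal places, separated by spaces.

-120.004 90.005 134.999

wrist centre = target − a_3·(cos φ, sin φ) = (0.3296, -9.4279)
cos θ_2 = (88.9930−8²−5²)/(2·8·5) = -0.0001; θ_2 = 90.0050° (elbow-up)
β = atan2(-9.4279,0.3296) = -87.9975°; ψ = atan2(5.0000,7.9996) = 32.0068°
θ_1 = β − ψ = -120.0043°
θ_3 = φ − θ_1 − θ_2 = 134.9993° (wrapped to (-180°,180°])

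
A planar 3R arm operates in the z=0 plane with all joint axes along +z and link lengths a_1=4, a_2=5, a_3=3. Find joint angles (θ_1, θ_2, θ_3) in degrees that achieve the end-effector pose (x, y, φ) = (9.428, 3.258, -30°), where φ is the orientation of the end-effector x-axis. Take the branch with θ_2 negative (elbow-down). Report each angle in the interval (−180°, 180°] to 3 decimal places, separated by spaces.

59.995 -44.996 -45.000

wrist centre = target − a_3·(cos φ, sin φ) = (6.8299, 4.7580)
cos θ_2 = (69.2864−4²−5²)/(2·4·5) = 0.7072; θ_2 = -44.9956° (elbow-down)
β = atan2(4.7580,6.8299) = 34.8626°; ψ = atan2(-3.5353,7.5358) = -25.1326°
θ_1 = β − ψ = 59.9953°
θ_3 = φ − θ_1 − θ_2 = -44.9996° (wrapped to (-180°,180°])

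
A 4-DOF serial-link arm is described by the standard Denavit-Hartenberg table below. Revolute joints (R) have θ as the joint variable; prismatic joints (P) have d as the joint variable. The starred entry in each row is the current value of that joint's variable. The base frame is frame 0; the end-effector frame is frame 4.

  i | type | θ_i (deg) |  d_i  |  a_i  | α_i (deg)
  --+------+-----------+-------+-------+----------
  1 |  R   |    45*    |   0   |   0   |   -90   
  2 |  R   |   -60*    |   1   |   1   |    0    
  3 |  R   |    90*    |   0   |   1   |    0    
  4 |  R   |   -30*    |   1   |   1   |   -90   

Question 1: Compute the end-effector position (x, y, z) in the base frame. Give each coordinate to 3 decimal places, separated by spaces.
after link 1: o_1 = (0.0000, 0.0000, 0.0000)
after link 2: o_2 = (-0.3536, 1.0607, 0.8660)
after link 3: o_3 = (0.2588, 1.6730, 0.3660)
after link 4: o_4 = (0.2588, 3.0872, 0.3660)

0.259 3.087 0.366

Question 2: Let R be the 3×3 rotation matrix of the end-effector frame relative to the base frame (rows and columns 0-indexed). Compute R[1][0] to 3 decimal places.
0.707

End-effector x-axis (col 0 of R) = (0.7071,0.7071,-0.0000)
R[1][0] = 0.7071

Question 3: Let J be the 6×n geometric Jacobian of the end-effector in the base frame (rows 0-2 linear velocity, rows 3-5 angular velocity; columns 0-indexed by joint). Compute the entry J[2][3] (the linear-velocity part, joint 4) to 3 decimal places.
-1.000

axis z_3 = (-0.7071,0.7071,0.0000); lever o_n−o_3 = (0.0000,1.4142,-0.0000)
cross product → J_v[:, 3] = (-0.0000,-0.0000,-1.0000)
J_ω[:, 3] = z_3
entry J[2][3] = -1.0000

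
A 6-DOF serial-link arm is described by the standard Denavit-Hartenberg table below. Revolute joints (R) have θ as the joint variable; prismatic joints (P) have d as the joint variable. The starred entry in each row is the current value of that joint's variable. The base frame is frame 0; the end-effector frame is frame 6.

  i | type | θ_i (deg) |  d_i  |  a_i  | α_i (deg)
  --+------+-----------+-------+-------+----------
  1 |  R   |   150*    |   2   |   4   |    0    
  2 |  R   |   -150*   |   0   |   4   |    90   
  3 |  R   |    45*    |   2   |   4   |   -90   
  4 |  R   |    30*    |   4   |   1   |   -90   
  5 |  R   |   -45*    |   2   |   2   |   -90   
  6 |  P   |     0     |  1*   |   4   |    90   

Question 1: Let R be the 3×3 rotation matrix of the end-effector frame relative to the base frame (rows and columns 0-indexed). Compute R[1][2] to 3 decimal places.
End-effector z-axis (col 2 of R) = (-0.3536,0.8660,-0.3536)
R[1][2] = 0.8660

0.866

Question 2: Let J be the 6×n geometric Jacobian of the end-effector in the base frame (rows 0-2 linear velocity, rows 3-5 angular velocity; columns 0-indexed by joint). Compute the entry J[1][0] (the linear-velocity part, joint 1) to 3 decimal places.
0.972

axis z_0 = ẑ; lever o_n−o_0 = (0.9723,4.7069,13.0932)
cross product → J_v[:, 0] = (-4.7069,0.9723,0.0000)
J_ω[:, 0] = z_0
entry J[1][0] = 0.9723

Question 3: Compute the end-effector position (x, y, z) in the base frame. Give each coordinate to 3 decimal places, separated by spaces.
0.972 4.707 13.093

after link 1: o_1 = (-3.4641, 2.0000, 2.0000)
after link 2: o_2 = (0.5359, 2.0000, 2.0000)
after link 3: o_3 = (3.3643, -0.0000, 4.8284)
after link 4: o_4 = (1.1483, 0.5000, 8.2692)
after link 5: o_5 = (0.3072, 2.9392, 9.4281)
after link 6: o_6 = (0.9723, 4.7069, 13.0932)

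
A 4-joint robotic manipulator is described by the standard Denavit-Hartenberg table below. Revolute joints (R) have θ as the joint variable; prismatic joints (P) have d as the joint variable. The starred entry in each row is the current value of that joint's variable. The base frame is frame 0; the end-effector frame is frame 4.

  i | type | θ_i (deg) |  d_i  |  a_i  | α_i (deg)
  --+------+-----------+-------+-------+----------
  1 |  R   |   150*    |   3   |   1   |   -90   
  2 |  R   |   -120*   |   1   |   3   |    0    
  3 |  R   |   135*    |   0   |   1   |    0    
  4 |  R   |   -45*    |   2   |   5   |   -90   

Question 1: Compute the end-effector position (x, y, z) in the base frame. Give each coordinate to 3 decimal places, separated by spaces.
after link 1: o_1 = (-0.8660, 0.5000, 3.0000)
after link 2: o_2 = (-0.0670, -1.1160, 5.5981)
after link 3: o_3 = (-0.9035, -0.6331, 5.3393)
after link 4: o_4 = (-5.6535, -0.2000, 7.8393)

-5.654 -0.200 7.839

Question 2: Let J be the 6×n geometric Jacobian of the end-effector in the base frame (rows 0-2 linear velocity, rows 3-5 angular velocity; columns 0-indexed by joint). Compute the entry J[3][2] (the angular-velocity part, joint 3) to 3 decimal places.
-0.500

axis z_2 = (-0.5000,-0.8660,0.0000); lever o_n−o_2 = (-5.5865,0.9160,2.2412)
cross product → J_v[:, 2] = (-1.9409,1.1206,-5.2961)
J_ω[:, 2] = z_2
entry J[3][2] = -0.5000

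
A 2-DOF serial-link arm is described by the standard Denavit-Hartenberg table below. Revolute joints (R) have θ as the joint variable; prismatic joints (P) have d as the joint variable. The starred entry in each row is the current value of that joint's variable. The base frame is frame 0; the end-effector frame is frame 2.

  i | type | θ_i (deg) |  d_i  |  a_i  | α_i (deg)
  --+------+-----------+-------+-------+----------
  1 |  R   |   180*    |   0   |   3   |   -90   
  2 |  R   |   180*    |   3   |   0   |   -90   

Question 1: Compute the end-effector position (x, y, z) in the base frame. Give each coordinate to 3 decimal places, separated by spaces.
after link 1: o_1 = (-3.0000, 0.0000, 0.0000)
after link 2: o_2 = (-3.0000, -3.0000, 0.0000)

-3.000 -3.000 0.000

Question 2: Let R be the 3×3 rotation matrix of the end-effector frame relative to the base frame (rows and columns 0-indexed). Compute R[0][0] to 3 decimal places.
1.000

End-effector x-axis (col 0 of R) = (1.0000,-0.0000,-0.0000)
R[0][0] = 1.0000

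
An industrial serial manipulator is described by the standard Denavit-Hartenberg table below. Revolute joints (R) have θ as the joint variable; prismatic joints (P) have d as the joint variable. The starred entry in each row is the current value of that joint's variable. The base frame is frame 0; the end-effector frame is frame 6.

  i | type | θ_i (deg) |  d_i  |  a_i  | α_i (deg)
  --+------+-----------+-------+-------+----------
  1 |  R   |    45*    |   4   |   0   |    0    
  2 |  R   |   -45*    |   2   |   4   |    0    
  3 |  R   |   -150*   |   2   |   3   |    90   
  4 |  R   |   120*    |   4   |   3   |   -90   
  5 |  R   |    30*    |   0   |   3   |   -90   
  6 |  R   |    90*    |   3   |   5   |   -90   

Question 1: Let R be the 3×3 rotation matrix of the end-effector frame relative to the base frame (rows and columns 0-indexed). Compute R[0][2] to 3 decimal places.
-0.625

End-effector z-axis (col 2 of R) = (-0.6250,0.2165,-0.7500)
R[0][2] = -0.6250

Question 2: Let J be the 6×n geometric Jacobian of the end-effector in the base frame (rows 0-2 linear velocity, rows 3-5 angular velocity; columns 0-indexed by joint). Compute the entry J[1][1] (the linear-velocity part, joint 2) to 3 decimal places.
-0.525

axis z_1 = (0.0000,0.0000,1.0000); lever o_n−o_1 = (-0.5245,-2.7255,10.0490)
cross product → J_v[:, 1] = (2.7255,-0.5245,0.0000)
J_ω[:, 1] = z_1
entry J[1][1] = -0.5245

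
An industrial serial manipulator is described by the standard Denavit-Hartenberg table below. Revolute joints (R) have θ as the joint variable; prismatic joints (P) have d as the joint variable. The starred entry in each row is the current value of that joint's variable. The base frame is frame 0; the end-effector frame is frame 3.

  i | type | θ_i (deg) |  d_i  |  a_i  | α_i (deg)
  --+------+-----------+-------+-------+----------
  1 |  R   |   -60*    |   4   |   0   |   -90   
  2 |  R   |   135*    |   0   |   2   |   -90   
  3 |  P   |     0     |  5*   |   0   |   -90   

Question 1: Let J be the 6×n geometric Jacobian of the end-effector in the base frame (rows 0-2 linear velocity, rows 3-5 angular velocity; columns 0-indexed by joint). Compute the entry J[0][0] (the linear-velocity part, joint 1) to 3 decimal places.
axis z_0 = ẑ; lever o_n−o_0 = (-2.4749,4.2866,6.1213)
cross product → J_v[:, 0] = (-4.2866,-2.4749,0.0000)
J_ω[:, 0] = z_0
entry J[0][0] = -4.2866

-4.287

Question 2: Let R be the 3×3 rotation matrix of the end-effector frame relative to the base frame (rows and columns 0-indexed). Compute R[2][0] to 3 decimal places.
-0.707

End-effector x-axis (col 0 of R) = (-0.3536,0.6124,-0.7071)
R[2][0] = -0.7071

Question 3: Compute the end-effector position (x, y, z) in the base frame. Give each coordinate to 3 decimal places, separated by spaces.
-2.475 4.287 6.121

after link 1: o_1 = (0.0000, 0.0000, 4.0000)
after link 2: o_2 = (-0.7071, 1.2247, 2.5858)
after link 3: o_3 = (-2.4749, 4.2866, 6.1213)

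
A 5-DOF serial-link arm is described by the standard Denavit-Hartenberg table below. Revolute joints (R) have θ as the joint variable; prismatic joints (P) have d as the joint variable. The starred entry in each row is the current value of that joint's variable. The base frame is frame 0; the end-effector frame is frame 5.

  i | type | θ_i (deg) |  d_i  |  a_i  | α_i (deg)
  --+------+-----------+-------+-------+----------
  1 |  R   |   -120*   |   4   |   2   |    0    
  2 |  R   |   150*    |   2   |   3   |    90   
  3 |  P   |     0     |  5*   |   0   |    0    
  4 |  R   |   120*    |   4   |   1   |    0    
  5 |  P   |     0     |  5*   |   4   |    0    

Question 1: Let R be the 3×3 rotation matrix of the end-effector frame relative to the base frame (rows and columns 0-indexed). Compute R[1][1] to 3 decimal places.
-0.433

End-effector y-axis (col 1 of R) = (-0.7500,-0.4330,-0.5000)
R[1][1] = -0.4330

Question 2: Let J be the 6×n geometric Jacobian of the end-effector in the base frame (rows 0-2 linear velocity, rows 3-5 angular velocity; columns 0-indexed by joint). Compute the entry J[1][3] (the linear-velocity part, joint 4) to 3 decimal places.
-2.165

axis z_3 = (0.5000,-0.8660,0.0000); lever o_n−o_3 = (2.3349,-9.0442,4.3301)
cross product → J_v[:, 3] = (-3.7500,-2.1651,-2.5000)
J_ω[:, 3] = z_3
entry J[1][3] = -2.1651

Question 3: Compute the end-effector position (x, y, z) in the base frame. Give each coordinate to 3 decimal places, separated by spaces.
after link 1: o_1 = (-1.0000, -1.7321, 4.0000)
after link 2: o_2 = (1.5981, -0.2321, 6.0000)
after link 3: o_3 = (4.0981, -4.5622, 6.0000)
after link 4: o_4 = (5.6651, -8.2763, 6.8660)
after link 5: o_5 = (6.4330, -13.6064, 10.3301)

6.433 -13.606 10.330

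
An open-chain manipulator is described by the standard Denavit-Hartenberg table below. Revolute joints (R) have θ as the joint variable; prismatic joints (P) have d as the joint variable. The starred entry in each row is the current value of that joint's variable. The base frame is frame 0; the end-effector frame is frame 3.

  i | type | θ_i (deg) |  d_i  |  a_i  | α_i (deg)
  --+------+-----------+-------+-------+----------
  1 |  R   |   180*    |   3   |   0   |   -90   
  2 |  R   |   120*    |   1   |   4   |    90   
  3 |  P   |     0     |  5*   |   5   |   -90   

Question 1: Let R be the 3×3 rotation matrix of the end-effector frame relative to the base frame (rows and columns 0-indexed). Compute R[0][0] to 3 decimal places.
End-effector x-axis (col 0 of R) = (0.5000,-0.0000,-0.8660)
R[0][0] = 0.5000

0.500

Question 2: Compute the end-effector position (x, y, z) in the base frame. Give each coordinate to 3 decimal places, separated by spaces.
after link 1: o_1 = (0.0000, 0.0000, 3.0000)
after link 2: o_2 = (2.0000, -1.0000, -0.4641)
after link 3: o_3 = (0.1699, -1.0000, -7.2942)

0.170 -1.000 -7.294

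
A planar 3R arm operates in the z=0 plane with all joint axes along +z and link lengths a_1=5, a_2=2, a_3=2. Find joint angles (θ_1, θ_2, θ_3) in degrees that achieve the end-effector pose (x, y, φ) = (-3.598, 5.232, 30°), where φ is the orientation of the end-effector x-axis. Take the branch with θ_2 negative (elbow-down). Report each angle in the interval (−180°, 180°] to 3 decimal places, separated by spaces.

150.002 -30.007 -89.995

wrist centre = target − a_3·(cos φ, sin φ) = (-5.3301, 4.2320)
cos θ_2 = (46.3193−5²−2²)/(2·5·2) = 0.8660; θ_2 = -30.0071° (elbow-down)
β = atan2(4.2320,-5.3301) = 141.5508°; ψ = atan2(-1.0002,6.7319) = -8.4511°
θ_1 = β − ψ = 150.0019°
θ_3 = φ − θ_1 − θ_2 = -89.9948° (wrapped to (-180°,180°])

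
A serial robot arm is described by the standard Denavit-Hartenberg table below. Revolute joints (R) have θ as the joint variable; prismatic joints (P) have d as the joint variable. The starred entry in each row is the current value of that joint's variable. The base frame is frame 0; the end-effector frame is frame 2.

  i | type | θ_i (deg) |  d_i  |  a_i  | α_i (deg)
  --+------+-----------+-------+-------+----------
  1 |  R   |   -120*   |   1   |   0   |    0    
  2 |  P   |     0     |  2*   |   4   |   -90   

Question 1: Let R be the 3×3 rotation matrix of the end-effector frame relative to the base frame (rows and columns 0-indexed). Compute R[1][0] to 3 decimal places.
-0.866

End-effector x-axis (col 0 of R) = (-0.5000,-0.8660,0.0000)
R[1][0] = -0.8660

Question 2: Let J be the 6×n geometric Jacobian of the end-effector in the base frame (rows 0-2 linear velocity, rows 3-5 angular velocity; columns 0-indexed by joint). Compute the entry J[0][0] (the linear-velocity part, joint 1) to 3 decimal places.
axis z_0 = ẑ; lever o_n−o_0 = (-2.0000,-3.4641,3.0000)
cross product → J_v[:, 0] = (3.4641,-2.0000,0.0000)
J_ω[:, 0] = z_0
entry J[0][0] = 3.4641

3.464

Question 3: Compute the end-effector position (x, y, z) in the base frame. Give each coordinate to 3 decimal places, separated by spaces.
-2.000 -3.464 3.000

after link 1: o_1 = (0.0000, 0.0000, 1.0000)
after link 2: o_2 = (-2.0000, -3.4641, 3.0000)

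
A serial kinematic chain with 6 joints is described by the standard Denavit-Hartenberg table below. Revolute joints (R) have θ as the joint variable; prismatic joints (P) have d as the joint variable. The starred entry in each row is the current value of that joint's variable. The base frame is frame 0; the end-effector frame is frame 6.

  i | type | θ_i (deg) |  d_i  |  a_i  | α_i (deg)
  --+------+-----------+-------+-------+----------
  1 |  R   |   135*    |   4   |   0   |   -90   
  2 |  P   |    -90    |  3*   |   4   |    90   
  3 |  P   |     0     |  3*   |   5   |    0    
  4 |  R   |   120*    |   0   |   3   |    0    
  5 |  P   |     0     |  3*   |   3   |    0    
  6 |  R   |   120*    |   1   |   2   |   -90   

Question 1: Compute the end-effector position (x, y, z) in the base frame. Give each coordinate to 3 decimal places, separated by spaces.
0.379 -9.521 9.000

after link 1: o_1 = (0.0000, 0.0000, 4.0000)
after link 2: o_2 = (-2.1213, -2.1213, 8.0000)
after link 3: o_3 = (-0.0000, -4.2426, 13.0000)
after link 4: o_4 = (-1.8371, -6.0798, 11.5000)
after link 5: o_5 = (-1.5529, -10.0382, 10.0000)
after link 6: o_6 = (0.3789, -9.5206, 9.0000)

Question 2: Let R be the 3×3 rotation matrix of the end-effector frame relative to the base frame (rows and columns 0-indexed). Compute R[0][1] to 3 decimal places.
-0.707

End-effector y-axis (col 1 of R) = (-0.7071,0.7071,-0.0000)
R[0][1] = -0.7071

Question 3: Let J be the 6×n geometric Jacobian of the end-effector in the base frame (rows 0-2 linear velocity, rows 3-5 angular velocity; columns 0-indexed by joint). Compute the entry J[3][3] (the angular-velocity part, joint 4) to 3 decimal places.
0.707

axis z_3 = (0.7071,-0.7071,0.0000); lever o_n−o_3 = (0.3789,-5.2779,-4.0000)
cross product → J_v[:, 3] = (2.8284,2.8284,-3.4641)
J_ω[:, 3] = z_3
entry J[3][3] = 0.7071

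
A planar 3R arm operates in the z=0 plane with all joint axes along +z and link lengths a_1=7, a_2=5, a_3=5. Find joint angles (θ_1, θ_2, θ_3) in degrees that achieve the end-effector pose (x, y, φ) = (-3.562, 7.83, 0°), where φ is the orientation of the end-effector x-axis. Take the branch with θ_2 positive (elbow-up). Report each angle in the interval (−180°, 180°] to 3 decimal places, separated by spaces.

wrist centre = target − a_3·(cos φ, sin φ) = (-8.5620, 7.8300)
cos θ_2 = (134.6167−7²−5²)/(2·7·5) = 0.8660; θ_2 = 30.0082° (elbow-up)
β = atan2(7.8300,-8.5620) = 137.5569°; ψ = atan2(2.5006,11.3298) = 12.4464°
θ_1 = β − ψ = 125.1105°
θ_3 = φ − θ_1 − θ_2 = -155.1188° (wrapped to (-180°,180°])

125.111 30.008 -155.119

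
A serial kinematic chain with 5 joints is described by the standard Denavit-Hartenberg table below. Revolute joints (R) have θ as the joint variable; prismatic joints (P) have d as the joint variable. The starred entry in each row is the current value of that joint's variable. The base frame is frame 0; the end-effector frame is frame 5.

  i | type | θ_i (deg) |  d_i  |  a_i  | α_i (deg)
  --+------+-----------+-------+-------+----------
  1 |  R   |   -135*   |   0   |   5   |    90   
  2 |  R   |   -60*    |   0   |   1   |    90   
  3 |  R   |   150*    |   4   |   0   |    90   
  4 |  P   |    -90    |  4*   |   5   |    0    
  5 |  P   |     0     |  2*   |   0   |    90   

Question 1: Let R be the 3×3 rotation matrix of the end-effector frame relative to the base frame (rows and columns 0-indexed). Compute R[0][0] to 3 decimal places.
-0.612

End-effector x-axis (col 0 of R) = (-0.6124,-0.6124,0.5000)
R[0][0] = -0.6124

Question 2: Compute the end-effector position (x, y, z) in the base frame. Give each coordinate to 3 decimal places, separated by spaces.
-9.236 -1.888 -2.964

after link 1: o_1 = (-3.5355, -3.5355, 0.0000)
after link 2: o_2 = (-3.8891, -3.8891, -0.8660)
after link 3: o_3 = (-1.4396, -1.4396, -2.8660)
after link 4: o_4 = (-7.6581, -2.7591, -2.0981)
after link 5: o_5 = (-9.2364, -1.8879, -2.9641)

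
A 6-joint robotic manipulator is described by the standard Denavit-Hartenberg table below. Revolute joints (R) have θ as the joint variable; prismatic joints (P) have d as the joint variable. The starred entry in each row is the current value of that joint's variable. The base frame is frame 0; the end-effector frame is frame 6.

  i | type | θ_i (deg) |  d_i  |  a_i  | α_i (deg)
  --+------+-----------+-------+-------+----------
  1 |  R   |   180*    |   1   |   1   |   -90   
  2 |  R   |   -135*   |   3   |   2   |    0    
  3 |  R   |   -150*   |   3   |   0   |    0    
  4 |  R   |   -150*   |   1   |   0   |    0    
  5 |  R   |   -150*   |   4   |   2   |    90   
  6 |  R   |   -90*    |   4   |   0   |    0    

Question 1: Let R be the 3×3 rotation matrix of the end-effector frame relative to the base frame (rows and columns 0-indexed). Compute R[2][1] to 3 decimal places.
-0.707

End-effector y-axis (col 1 of R) = (0.7071,-0.0000,-0.7071)
R[2][1] = -0.7071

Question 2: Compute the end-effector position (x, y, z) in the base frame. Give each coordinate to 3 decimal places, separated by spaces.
after link 1: o_1 = (-1.0000, 0.0000, 1.0000)
after link 2: o_2 = (0.4142, -3.0000, 2.4142)
after link 3: o_3 = (0.4142, -6.0000, 2.4142)
after link 4: o_4 = (0.4142, -7.0000, 2.4142)
after link 5: o_5 = (1.8284, -11.0000, 1.0000)
after link 6: o_6 = (-1.0000, -11.0000, -1.8284)

-1.000 -11.000 -1.828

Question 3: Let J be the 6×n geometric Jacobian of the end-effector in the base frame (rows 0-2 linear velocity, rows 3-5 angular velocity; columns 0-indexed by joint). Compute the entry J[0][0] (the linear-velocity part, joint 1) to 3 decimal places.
axis z_0 = ẑ; lever o_n−o_0 = (-1.0000,-11.0000,-1.8284)
cross product → J_v[:, 0] = (11.0000,-1.0000,0.0000)
J_ω[:, 0] = z_0
entry J[0][0] = 11.0000

11.000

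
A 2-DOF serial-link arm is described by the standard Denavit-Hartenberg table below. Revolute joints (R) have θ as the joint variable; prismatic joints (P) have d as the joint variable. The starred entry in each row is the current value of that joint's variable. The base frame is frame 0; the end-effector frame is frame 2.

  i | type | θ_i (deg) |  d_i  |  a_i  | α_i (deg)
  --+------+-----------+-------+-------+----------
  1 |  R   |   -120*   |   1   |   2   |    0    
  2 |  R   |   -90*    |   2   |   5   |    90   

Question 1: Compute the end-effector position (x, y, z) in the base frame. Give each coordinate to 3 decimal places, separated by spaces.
after link 1: o_1 = (-1.0000, -1.7321, 1.0000)
after link 2: o_2 = (-5.3301, 0.7679, 3.0000)

-5.330 0.768 3.000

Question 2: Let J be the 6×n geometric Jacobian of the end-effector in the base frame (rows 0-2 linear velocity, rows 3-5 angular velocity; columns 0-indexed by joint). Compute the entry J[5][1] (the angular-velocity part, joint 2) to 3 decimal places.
axis z_1 = (0.0000,0.0000,1.0000); lever o_n−o_1 = (-4.3301,2.5000,2.0000)
cross product → J_v[:, 1] = (-2.5000,-4.3301,0.0000)
J_ω[:, 1] = z_1
entry J[5][1] = 1.0000

1.000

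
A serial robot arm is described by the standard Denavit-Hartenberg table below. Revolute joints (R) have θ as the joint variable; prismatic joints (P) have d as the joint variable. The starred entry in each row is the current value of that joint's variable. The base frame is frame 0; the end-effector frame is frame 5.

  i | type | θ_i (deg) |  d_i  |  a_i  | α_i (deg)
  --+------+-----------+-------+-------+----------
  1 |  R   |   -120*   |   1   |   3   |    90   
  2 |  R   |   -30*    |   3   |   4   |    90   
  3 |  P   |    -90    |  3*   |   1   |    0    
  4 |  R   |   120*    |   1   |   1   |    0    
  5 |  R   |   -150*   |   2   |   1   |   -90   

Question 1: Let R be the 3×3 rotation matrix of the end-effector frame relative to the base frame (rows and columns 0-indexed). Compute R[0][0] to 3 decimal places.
End-effector x-axis (col 0 of R) = (0.9665,-0.0580,0.2500)
R[0][0] = 0.9665

0.967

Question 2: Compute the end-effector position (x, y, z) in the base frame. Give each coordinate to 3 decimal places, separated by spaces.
after link 1: o_1 = (-1.5000, -2.5981, 1.0000)
after link 2: o_2 = (-5.8301, -4.0981, -1.0000)
after link 3: o_3 = (-4.2141, -3.2990, -3.5981)
after link 4: o_4 = (-4.7721, -3.2655, -4.8971)
after link 5: o_5 = (-3.3056, -2.4575, -6.3792)

-3.306 -2.458 -6.379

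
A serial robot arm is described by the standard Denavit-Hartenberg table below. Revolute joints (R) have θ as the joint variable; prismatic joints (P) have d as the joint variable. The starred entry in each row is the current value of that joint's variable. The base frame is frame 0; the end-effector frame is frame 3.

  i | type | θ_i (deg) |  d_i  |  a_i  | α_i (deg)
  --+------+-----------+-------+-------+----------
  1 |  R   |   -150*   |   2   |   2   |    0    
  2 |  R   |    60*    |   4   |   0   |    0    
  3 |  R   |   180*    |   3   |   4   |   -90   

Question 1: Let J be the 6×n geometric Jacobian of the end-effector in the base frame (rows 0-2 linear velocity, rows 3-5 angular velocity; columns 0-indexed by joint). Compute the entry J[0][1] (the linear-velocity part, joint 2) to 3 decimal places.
axis z_1 = (0.0000,0.0000,1.0000); lever o_n−o_1 = (0.0000,4.0000,7.0000)
cross product → J_v[:, 1] = (-4.0000,0.0000,0.0000)
J_ω[:, 1] = z_1
entry J[0][1] = -4.0000

-4.000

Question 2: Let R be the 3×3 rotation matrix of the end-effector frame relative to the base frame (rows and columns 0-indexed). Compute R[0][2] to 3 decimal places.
End-effector z-axis (col 2 of R) = (-1.0000,0.0000,0.0000)
R[0][2] = -1.0000

-1.000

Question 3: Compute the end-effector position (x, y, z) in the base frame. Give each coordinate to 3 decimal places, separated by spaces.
after link 1: o_1 = (-1.7321, -1.0000, 2.0000)
after link 2: o_2 = (-1.7321, -1.0000, 6.0000)
after link 3: o_3 = (-1.7321, 3.0000, 9.0000)

-1.732 3.000 9.000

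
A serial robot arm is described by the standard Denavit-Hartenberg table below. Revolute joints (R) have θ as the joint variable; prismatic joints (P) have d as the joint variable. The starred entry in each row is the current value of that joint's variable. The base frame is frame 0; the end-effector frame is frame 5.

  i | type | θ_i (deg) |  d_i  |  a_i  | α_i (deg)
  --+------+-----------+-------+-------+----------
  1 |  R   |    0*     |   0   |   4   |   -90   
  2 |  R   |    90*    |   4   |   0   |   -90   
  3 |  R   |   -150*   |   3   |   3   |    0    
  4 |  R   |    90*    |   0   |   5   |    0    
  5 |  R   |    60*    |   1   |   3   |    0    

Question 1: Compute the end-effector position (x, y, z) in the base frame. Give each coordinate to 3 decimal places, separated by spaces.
after link 1: o_1 = (4.0000, 0.0000, 0.0000)
after link 2: o_2 = (4.0000, 4.0000, 0.0000)
after link 3: o_3 = (1.0000, 5.5000, 2.5981)
after link 4: o_4 = (1.0000, 9.8301, 0.0981)
after link 5: o_5 = (0.0000, 9.8301, -2.9019)

0.000 9.830 -2.902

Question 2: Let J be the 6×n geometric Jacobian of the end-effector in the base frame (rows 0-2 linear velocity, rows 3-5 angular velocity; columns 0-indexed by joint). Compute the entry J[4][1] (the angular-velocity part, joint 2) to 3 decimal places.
axis z_1 = (0.0000,1.0000,0.0000); lever o_n−o_1 = (-4.0000,9.8301,-2.9019)
cross product → J_v[:, 1] = (-2.9019,-0.0000,4.0000)
J_ω[:, 1] = z_1
entry J[4][1] = 1.0000

1.000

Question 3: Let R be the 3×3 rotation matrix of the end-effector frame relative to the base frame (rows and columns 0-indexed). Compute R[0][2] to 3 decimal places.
End-effector z-axis (col 2 of R) = (-1.0000,0.0000,-0.0000)
R[0][2] = -1.0000

-1.000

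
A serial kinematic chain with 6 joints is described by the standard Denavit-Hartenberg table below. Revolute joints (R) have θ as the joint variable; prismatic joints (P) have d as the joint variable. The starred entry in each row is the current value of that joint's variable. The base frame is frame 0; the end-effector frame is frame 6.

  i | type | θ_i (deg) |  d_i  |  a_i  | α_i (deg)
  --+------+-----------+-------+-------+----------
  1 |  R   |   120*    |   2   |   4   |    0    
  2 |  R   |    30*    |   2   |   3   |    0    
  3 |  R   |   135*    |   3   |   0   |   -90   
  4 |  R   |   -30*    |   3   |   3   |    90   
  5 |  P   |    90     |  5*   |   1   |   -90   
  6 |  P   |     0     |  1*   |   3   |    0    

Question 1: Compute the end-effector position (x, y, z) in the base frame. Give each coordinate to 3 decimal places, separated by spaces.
after link 1: o_1 = (-2.0000, 3.4641, 2.0000)
after link 2: o_2 = (-4.5981, 4.9641, 4.0000)
after link 3: o_3 = (-4.5981, 4.9641, 7.0000)
after link 4: o_4 = (-1.0279, 3.2310, 8.5000)
after link 5: o_5 = (-0.7090, 5.9046, 12.8301)
after link 6: o_6 = (1.9646, 7.5176, 12.3301)

1.965 7.518 12.330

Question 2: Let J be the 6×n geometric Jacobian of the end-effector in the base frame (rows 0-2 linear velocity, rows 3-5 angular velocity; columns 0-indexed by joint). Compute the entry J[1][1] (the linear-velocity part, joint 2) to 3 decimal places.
3.965

axis z_1 = (0.0000,0.0000,1.0000); lever o_n−o_1 = (3.9646,4.0535,10.3301)
cross product → J_v[:, 1] = (-4.0535,3.9646,0.0000)
J_ω[:, 1] = z_1
entry J[1][1] = 3.9646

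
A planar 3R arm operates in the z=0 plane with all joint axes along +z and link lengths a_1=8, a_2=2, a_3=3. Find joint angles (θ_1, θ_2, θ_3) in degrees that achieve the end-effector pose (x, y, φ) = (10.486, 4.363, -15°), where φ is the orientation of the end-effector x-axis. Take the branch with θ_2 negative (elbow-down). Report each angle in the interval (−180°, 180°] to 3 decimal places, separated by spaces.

wrist centre = target − a_3·(cos φ, sin φ) = (7.5882, 5.1395)
cos θ_2 = (83.9951−8²−2²)/(2·8·2) = 0.4998; θ_2 = -60.0100° (elbow-down)
β = atan2(5.1395,7.5882) = 34.1095°; ψ = atan2(-1.7322,8.9997) = -10.8948°
θ_1 = β − ψ = 45.0044°
θ_3 = φ − θ_1 − θ_2 = 0.0057° (wrapped to (-180°,180°])

45.004 -60.010 0.006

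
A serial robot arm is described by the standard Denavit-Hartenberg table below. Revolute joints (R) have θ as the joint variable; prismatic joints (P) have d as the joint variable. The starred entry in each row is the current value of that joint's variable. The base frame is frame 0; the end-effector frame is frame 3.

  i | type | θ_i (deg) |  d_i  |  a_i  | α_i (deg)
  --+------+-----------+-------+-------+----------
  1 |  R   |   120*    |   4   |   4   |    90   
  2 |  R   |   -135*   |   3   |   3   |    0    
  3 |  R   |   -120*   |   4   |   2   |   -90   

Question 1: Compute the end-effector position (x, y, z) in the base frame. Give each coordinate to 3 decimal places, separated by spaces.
after link 1: o_1 = (-2.0000, 3.4641, 4.0000)
after link 2: o_2 = (1.6587, 3.1270, 1.8787)
after link 3: o_3 = (5.3817, 4.6787, 3.8105)

5.382 4.679 3.811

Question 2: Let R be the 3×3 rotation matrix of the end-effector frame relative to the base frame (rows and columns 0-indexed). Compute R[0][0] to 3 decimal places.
End-effector x-axis (col 0 of R) = (0.1294,-0.2241,0.9659)
R[0][0] = 0.1294

0.129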